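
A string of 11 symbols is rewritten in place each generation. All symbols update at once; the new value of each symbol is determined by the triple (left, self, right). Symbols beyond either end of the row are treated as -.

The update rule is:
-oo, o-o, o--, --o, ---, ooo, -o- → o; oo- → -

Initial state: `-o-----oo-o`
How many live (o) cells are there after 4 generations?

generation 1: oooooooo-oo
generation 2: ooooooo-oo-
generation 3: oooooo-oo-o
generation 4: ooooo-oo-oo
count of o: 9

9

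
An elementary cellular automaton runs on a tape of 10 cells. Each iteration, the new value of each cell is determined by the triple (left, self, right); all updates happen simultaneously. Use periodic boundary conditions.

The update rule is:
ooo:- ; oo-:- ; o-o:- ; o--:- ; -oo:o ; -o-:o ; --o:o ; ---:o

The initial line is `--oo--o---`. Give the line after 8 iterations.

oo--o-----

ooo--oo-oo
----oo--o-
ooooo--oo-
o-----oo--
o-ooooo--o
--o-----oo
-oo-ooooo-
oo--o-----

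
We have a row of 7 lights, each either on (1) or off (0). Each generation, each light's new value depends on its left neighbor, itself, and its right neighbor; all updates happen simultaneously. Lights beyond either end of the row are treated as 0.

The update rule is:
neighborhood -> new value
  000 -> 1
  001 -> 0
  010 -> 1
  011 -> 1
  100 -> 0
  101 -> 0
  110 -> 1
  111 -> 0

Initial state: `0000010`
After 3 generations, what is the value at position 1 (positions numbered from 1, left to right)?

1111010
1001010
1001010
position 1 holds 1

1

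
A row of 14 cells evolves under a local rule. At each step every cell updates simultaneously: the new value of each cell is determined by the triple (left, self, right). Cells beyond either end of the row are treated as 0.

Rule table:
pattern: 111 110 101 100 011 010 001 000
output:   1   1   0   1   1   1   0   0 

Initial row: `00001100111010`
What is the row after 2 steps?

00001110111011
00001110111011

00001110111011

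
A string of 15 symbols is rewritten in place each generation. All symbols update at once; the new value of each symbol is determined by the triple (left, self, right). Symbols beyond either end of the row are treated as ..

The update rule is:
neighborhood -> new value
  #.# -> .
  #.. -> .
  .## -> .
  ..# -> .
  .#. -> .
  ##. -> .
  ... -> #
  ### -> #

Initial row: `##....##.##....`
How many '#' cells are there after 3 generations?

5

...##.......###
##....#####..#.
...##..###.....
count of #: 5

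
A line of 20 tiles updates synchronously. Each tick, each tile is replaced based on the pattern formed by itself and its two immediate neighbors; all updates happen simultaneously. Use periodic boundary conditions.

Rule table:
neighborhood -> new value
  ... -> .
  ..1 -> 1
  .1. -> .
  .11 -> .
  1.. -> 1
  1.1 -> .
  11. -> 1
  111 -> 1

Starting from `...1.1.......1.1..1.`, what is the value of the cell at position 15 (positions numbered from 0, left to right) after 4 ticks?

.

tick 1: ..1...1.....1...11.1
tick 2: 11.1.1.1...1.1.1.1..
tick 3: .1......1.1.......11
tick 4: ..1....1...1.....1.1
position 15 holds .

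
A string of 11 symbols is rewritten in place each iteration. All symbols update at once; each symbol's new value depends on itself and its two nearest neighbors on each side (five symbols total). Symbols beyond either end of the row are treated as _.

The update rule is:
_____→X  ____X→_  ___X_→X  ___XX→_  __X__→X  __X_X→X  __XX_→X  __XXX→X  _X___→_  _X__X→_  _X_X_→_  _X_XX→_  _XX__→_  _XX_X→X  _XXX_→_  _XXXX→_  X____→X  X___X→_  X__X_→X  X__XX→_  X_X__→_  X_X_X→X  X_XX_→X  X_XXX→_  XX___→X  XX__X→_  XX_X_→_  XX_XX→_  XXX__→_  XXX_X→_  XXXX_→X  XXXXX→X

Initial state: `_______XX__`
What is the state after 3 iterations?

X_X___XX___

XXXXX__X_XX
X_XX__XX_X_
X_X___XX___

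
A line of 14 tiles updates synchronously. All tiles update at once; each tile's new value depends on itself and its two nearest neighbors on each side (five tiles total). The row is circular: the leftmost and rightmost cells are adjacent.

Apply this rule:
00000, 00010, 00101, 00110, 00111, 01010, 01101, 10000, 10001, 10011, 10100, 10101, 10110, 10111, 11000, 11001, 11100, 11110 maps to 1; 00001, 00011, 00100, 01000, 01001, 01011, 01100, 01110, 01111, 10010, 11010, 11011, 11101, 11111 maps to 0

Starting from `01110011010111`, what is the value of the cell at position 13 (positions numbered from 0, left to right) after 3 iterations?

1

01011111010100
11010010011101
00010000110001
position 13 holds 1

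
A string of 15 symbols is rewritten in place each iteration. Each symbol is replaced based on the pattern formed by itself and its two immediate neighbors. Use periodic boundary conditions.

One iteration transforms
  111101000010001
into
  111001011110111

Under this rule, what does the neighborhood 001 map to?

1

At position 9 the neighborhood is 001; the next row has 1 there.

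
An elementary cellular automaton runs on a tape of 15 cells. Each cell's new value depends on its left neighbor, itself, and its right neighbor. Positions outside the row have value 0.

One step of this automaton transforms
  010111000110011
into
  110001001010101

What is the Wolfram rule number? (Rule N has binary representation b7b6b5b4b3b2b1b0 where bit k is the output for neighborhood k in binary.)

position 4: 111 → 0  (bit 7 = 0)
position 5: 110 → 1  (bit 6 = 1)
position 2: 101 → 0  (bit 5 = 0)
position 6: 100 → 0  (bit 4 = 0)
position 3: 011 → 0  (bit 3 = 0)
position 1: 010 → 1  (bit 2 = 1)
position 0: 001 → 1  (bit 1 = 1)
position 7: 000 → 0  (bit 0 = 0)
bits b7..b0 = 01000110 = 70

70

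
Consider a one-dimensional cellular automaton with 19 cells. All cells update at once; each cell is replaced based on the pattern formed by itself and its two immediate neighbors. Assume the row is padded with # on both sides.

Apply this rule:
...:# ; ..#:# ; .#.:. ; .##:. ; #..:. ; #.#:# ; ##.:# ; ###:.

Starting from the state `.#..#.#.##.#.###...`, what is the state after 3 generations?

generation 1: #..#.#.#.##.#..#.##
generation 2: #.#.#.#.#.##..#.#..
generation 3: ##.#.#.#.#.#.#.#..#

##.#.#.#.#.#.#.#..#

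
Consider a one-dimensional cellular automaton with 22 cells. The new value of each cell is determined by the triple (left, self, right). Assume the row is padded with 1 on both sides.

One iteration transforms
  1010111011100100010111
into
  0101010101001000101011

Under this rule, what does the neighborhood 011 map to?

0

At position 4 the neighborhood is 011; the next row has 0 there.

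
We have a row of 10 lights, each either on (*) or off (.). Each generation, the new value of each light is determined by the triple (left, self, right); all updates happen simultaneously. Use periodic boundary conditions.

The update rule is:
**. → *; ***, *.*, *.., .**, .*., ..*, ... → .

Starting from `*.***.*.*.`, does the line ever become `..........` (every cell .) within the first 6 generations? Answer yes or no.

yes

....*.....
..........
all cells are . at generation 2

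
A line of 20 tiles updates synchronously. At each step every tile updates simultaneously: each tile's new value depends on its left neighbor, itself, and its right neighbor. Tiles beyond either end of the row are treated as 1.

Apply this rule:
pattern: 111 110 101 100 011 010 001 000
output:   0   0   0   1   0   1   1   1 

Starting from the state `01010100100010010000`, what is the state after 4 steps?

01010111111111111111
01010000000000000000
01011111111111111111
01000000000000000000

01000000000000000000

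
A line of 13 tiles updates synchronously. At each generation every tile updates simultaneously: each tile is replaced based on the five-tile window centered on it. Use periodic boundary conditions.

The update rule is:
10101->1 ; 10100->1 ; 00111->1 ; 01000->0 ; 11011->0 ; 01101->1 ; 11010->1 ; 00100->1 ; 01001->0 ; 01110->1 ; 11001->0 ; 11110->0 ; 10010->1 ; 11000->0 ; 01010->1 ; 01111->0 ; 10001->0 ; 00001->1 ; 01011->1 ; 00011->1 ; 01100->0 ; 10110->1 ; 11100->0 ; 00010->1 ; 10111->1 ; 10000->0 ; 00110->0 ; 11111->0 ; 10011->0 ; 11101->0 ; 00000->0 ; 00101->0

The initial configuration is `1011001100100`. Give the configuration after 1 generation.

0110000001101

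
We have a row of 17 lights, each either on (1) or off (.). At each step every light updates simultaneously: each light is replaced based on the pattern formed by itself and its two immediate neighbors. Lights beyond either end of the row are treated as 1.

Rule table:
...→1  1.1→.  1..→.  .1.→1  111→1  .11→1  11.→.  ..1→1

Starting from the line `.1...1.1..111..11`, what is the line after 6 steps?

step 1: .1.111.1.111..111
step 2: .1.11..1.11..1111
step 3: .1.1..11.1..11111
step 4: .1.1.11..1.111111
step 5: .1.1.1..11.111111
step 6: .1.1.1.11..111111

.1.1.1.11..111111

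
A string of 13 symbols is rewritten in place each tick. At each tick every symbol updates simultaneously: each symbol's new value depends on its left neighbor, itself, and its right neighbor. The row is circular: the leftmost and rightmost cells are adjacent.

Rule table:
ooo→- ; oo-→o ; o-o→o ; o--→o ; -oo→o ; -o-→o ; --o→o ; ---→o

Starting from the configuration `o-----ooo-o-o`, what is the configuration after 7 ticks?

ooooooo-ooooo
------ooo----
ooooooo-ooooo  (repeats tick 1; period 2)
tick 7: ooooooo-ooooo

ooooooo-ooooo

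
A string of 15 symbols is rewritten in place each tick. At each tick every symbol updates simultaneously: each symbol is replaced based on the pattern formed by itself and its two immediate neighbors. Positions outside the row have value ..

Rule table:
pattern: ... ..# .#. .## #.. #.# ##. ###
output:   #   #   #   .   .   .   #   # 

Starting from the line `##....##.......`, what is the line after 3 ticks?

.#.###.#.######
##..##.#..#####
.#.#.#.#.#.####

.#.#.#.#.#.####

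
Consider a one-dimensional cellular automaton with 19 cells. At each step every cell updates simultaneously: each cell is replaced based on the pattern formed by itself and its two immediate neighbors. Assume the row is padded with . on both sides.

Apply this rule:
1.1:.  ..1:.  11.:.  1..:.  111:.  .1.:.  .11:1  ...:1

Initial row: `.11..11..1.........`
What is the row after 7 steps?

1......111.1.....11

step 1: .1...1.....11111111
step 2: ...1...111.1.......
step 3: 11...1.1.....111111
step 4: 1..1.....111.1.....
step 5: .....111.1.....1111
step 6: 1111.1.....111.1...
step 7: 1......111.1.....11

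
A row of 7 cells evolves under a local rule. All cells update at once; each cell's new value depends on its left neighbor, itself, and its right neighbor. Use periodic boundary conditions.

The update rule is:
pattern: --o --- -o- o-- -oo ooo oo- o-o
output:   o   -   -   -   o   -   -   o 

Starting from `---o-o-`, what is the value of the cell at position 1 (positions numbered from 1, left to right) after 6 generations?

--o-o--
-o-o---
o-o----
-o----o
o----o-
----o-o
position 1 holds -

-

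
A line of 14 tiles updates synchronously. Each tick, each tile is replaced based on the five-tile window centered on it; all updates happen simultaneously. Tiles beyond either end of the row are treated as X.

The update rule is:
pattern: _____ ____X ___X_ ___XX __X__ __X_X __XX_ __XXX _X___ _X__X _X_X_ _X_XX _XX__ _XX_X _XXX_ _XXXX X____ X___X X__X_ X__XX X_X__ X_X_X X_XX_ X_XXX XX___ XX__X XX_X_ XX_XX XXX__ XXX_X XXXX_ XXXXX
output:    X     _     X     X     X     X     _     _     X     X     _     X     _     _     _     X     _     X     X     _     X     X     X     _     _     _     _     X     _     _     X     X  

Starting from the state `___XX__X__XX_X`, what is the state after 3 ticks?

tick 1: _XX___XXX___X_
tick 2: XX__XX____XXXX
tick 3: X________X_XXX

X________X_XXX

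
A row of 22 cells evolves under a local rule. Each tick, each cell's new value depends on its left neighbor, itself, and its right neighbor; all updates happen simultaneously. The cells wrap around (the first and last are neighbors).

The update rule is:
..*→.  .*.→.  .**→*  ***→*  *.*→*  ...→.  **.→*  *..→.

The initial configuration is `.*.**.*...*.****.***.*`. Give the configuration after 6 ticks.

*.****.....**********.
.*****.....***********
******.....***********
******.....***********  (fixed point — unchanged through tick 6)

******.....***********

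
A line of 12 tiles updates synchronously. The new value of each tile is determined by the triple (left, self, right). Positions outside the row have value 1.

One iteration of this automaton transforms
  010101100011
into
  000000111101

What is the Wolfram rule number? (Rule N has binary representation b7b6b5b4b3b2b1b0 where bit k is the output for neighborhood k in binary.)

211

position 11: 111 → 1  (bit 7 = 1)
position 6: 110 → 1  (bit 6 = 1)
position 0: 101 → 0  (bit 5 = 0)
position 7: 100 → 1  (bit 4 = 1)
position 5: 011 → 0  (bit 3 = 0)
position 1: 010 → 0  (bit 2 = 0)
position 9: 001 → 1  (bit 1 = 1)
position 8: 000 → 1  (bit 0 = 1)
bits b7..b0 = 11010011 = 211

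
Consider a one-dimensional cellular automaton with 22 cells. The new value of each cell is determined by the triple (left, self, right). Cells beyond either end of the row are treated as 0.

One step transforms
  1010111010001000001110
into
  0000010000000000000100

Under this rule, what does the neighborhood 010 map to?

At position 0 the neighborhood is 010; the next row has 0 there.

0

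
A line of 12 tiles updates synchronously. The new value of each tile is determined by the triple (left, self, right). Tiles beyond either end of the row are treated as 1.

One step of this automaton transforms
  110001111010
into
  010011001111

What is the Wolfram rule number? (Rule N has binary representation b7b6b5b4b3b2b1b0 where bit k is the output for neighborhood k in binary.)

110

position 0: 111 → 0  (bit 7 = 0)
position 1: 110 → 1  (bit 6 = 1)
position 9: 101 → 1  (bit 5 = 1)
position 2: 100 → 0  (bit 4 = 0)
position 5: 011 → 1  (bit 3 = 1)
position 10: 010 → 1  (bit 2 = 1)
position 4: 001 → 1  (bit 1 = 1)
position 3: 000 → 0  (bit 0 = 0)
bits b7..b0 = 01101110 = 110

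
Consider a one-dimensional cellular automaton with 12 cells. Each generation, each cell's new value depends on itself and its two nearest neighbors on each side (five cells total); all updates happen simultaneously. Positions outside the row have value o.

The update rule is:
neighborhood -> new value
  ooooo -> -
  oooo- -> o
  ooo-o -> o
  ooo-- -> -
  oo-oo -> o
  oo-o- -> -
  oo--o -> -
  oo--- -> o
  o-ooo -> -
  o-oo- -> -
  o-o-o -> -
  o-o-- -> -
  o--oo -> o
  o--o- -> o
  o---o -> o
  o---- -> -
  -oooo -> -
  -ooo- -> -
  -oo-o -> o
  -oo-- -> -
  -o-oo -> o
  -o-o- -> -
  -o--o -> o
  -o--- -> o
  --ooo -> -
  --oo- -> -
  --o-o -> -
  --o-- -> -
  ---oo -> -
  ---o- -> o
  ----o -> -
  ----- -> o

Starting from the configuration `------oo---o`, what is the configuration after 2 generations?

oo--o------o

o-oo----oo--
oo--o------o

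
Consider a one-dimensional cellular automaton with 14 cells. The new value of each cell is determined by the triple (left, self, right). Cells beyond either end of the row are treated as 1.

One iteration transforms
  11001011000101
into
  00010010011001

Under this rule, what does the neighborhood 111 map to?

At position 0 the neighborhood is 111; the next row has 0 there.

0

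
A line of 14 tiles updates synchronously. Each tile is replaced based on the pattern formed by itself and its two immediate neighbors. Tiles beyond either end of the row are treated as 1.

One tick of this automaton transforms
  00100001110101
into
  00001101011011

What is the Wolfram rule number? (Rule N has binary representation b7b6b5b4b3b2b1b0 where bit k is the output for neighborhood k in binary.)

position 8: 111 → 0  (bit 7 = 0)
position 9: 110 → 1  (bit 6 = 1)
position 10: 101 → 1  (bit 5 = 1)
position 0: 100 → 0  (bit 4 = 0)
position 7: 011 → 1  (bit 3 = 1)
position 2: 010 → 0  (bit 2 = 0)
position 1: 001 → 0  (bit 1 = 0)
position 4: 000 → 1  (bit 0 = 1)
bits b7..b0 = 01101001 = 105

105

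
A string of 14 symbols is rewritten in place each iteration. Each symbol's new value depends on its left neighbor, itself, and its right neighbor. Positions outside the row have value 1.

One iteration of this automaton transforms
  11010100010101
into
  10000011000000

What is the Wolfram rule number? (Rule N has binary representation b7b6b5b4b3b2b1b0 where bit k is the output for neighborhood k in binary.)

145

position 0: 111 → 1  (bit 7 = 1)
position 1: 110 → 0  (bit 6 = 0)
position 2: 101 → 0  (bit 5 = 0)
position 6: 100 → 1  (bit 4 = 1)
position 13: 011 → 0  (bit 3 = 0)
position 3: 010 → 0  (bit 2 = 0)
position 8: 001 → 0  (bit 1 = 0)
position 7: 000 → 1  (bit 0 = 1)
bits b7..b0 = 10010001 = 145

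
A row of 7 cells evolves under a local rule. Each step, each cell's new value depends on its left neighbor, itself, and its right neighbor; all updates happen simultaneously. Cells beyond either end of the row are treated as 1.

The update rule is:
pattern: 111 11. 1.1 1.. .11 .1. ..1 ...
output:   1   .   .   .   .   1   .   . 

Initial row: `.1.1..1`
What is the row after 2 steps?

.1.1...
.1.1...

.1.1...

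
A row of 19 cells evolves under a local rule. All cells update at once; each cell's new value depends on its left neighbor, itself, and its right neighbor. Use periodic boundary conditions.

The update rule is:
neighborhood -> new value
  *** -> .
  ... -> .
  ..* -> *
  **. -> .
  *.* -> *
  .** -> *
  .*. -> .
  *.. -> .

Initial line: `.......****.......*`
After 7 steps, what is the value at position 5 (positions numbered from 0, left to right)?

.

......**.........*.
.....**.........*..
....**.........*...
...**.........*....
..**.........*.....
.**.........*......
**.........*.......
position 5 holds .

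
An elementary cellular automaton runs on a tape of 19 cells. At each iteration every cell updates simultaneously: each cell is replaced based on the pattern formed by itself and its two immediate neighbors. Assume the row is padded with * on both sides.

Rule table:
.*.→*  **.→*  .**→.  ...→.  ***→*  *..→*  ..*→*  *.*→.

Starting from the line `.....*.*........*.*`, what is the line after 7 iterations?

*...**.**......**..
**.*.*..**....*.***
**.*.***.**..**..**
**.*..**..***.***.*
**.***.***.**..**..
**..**..**..***.***
****.***.***.**..**

****.***.***.**..**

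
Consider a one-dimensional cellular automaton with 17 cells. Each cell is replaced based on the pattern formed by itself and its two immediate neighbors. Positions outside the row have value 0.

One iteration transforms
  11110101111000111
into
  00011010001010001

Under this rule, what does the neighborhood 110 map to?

At position 3 the neighborhood is 110; the next row has 1 there.

1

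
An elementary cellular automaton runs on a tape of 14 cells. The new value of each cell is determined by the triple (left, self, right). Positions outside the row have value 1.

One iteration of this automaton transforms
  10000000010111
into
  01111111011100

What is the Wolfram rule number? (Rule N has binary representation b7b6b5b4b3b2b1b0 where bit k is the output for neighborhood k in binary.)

61

position 12: 111 → 0  (bit 7 = 0)
position 0: 110 → 0  (bit 6 = 0)
position 10: 101 → 1  (bit 5 = 1)
position 1: 100 → 1  (bit 4 = 1)
position 11: 011 → 1  (bit 3 = 1)
position 9: 010 → 1  (bit 2 = 1)
position 8: 001 → 0  (bit 1 = 0)
position 2: 000 → 1  (bit 0 = 1)
bits b7..b0 = 00111101 = 61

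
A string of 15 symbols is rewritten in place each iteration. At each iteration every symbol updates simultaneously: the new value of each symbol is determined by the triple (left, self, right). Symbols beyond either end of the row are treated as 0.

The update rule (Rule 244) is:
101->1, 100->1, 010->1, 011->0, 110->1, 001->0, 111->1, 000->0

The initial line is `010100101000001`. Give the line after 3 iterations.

000111101111001

011110111100001
001111011110001
000111101111001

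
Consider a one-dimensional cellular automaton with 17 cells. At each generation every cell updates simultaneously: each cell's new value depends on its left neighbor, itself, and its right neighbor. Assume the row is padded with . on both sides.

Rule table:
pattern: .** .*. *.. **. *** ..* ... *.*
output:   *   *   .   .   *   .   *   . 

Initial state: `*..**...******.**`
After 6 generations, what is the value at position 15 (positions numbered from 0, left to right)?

*..*..*.*****..*.
*..*..*.****...*.
*..*..*.***..*.*.
*..*..*.**...*.*.
*..*..*.*..*.*.*.
*..*..*.*..*.*.*.
position 15 holds *

*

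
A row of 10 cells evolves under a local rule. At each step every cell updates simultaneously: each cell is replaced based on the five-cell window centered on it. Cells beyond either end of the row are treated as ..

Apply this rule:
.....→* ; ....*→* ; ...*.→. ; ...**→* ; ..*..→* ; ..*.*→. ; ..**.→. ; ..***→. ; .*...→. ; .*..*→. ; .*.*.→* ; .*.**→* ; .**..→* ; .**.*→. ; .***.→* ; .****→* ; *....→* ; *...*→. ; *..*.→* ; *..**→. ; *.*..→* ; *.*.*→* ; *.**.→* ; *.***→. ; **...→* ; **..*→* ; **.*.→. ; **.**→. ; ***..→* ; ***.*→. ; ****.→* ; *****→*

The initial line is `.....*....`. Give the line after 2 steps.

.**..**.**

step 1: ****.*.***
step 2: .**..**.**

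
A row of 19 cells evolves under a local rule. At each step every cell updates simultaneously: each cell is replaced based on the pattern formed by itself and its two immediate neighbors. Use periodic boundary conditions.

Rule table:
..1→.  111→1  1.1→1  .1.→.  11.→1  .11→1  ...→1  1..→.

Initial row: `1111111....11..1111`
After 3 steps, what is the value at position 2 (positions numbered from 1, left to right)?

1

1111111.11.11..1111
1111111111111..1111
1111111111111..1111
position 2 holds 1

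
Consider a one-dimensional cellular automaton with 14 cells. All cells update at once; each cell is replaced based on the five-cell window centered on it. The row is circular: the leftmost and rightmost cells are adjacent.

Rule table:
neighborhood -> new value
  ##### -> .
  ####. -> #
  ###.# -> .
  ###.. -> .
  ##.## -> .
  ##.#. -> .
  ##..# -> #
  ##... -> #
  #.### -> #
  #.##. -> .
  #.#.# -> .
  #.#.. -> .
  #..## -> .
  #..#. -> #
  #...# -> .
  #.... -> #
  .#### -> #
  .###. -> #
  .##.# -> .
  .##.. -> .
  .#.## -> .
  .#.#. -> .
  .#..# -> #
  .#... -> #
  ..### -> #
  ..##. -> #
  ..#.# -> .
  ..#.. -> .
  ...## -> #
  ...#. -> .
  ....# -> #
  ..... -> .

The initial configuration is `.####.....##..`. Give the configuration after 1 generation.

####.##.###.#.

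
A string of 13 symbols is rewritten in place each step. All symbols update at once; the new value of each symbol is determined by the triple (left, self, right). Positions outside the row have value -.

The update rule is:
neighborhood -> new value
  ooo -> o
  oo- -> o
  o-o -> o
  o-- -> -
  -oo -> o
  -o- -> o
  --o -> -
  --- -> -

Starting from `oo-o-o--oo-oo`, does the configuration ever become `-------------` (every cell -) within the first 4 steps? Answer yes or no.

oooooo--ooooo
oooooo--ooooo  (fixed point — unchanged through step 4)
step 4 is oooooo--ooooo, still not uniform -

no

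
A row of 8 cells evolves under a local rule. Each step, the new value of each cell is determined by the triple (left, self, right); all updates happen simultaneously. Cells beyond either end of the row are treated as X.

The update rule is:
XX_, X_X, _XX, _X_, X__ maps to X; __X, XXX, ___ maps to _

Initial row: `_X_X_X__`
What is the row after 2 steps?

______XX

XXXXXXX_
______XX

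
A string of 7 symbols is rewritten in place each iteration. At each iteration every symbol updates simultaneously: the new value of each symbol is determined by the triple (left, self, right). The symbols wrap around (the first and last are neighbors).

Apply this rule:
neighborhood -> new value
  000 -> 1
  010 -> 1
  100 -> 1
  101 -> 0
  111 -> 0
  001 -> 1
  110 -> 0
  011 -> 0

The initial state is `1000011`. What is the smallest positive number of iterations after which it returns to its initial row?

iteration 1: 0111100
iteration 2: 1000011

2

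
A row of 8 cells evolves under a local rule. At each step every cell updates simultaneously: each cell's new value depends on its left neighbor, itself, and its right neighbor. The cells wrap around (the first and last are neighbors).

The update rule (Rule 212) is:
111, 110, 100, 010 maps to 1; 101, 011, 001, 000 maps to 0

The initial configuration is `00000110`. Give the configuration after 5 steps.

00110000

00000011
10000001
11000000
01100000
00110000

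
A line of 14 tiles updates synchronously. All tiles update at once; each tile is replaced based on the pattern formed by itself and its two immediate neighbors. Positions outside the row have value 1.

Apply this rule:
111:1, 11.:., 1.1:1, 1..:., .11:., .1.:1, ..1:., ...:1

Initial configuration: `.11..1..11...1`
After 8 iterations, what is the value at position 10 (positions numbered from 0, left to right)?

.

1....1.....1..
..11.1.111.1..
....111.1.11..
.11..1.111....
1....11.1..11.
..11...11....1
.....1....11..
.111.1.11.....
position 10 holds .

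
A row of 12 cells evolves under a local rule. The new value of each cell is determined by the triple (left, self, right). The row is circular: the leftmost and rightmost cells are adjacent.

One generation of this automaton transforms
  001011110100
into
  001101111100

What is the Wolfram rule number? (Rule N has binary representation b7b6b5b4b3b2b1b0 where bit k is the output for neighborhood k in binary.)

228

position 5: 111 → 1  (bit 7 = 1)
position 7: 110 → 1  (bit 6 = 1)
position 3: 101 → 1  (bit 5 = 1)
position 10: 100 → 0  (bit 4 = 0)
position 4: 011 → 0  (bit 3 = 0)
position 2: 010 → 1  (bit 2 = 1)
position 1: 001 → 0  (bit 1 = 0)
position 0: 000 → 0  (bit 0 = 0)
bits b7..b0 = 11100100 = 228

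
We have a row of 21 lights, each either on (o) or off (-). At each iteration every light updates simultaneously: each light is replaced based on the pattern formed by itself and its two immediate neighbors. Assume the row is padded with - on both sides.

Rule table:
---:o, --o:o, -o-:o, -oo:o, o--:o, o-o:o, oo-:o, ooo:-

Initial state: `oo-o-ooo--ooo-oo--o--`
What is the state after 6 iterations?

iteration 1: oooooo-oooo-ooooooooo
iteration 2: o----ooo--ooo-------o
iteration 3: oooooo-oooo-ooooooooo  (repeats iteration 1; period 2)
iteration 6: o----ooo--ooo-------o

o----ooo--ooo-------o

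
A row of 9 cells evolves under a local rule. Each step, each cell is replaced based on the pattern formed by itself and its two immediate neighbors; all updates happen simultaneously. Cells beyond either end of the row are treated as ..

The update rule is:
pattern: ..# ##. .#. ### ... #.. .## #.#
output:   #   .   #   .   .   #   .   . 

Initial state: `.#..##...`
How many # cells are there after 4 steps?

5

####..#..
....####.
...#....#
..###..##
count of #: 5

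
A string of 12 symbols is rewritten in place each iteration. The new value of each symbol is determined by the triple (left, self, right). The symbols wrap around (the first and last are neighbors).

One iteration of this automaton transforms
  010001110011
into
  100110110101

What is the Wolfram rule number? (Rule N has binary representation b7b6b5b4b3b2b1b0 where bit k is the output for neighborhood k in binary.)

227

position 6: 111 → 1  (bit 7 = 1)
position 7: 110 → 1  (bit 6 = 1)
position 0: 101 → 1  (bit 5 = 1)
position 2: 100 → 0  (bit 4 = 0)
position 5: 011 → 0  (bit 3 = 0)
position 1: 010 → 0  (bit 2 = 0)
position 4: 001 → 1  (bit 1 = 1)
position 3: 000 → 1  (bit 0 = 1)
bits b7..b0 = 11100011 = 227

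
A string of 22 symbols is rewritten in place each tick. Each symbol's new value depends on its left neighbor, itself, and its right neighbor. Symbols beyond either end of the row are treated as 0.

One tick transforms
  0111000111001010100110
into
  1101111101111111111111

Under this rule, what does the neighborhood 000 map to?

1

At position 5 the neighborhood is 000; the next row has 1 there.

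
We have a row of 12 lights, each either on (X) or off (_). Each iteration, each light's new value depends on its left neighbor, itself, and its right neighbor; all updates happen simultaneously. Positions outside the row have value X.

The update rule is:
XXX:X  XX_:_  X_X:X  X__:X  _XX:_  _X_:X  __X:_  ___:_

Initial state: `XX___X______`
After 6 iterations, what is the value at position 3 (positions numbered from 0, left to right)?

X

X_X__XX_____
_XXX___X____
X_X_X__XX___
_XXXXX___X__
X_XXX_X__XX_
_X_X_XXX___X
position 3 holds X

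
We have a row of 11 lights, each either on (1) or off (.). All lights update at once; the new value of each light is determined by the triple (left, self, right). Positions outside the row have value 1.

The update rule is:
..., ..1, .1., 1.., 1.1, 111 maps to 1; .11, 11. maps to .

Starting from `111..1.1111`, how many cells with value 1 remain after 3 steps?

7

11.1111.111
1.1.11.1.11
.111..111.1
count of 1: 7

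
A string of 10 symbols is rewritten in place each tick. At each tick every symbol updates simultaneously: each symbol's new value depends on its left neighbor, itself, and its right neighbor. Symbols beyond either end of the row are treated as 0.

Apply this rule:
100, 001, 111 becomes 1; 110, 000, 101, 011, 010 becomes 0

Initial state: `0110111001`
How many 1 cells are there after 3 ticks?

1000010110
0100100001
1011010010
count of 1: 5

5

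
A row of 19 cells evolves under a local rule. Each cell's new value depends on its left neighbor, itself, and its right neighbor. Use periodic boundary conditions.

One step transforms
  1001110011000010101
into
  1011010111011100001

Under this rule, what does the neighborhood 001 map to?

At position 2 the neighborhood is 001; the next row has 1 there.

1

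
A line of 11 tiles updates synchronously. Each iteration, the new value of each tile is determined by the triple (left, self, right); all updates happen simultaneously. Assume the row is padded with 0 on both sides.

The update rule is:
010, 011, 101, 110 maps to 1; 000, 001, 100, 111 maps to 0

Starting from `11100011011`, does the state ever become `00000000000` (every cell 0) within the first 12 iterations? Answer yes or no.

iteration 1: 10100011111
iteration 2: 11100010001
iteration 3: 10100010001
iteration 4: 11100010001  (repeats iteration 2; period 2)
iteration 12: 11100010001
iteration 12 is 11100010001, still not uniform 0

no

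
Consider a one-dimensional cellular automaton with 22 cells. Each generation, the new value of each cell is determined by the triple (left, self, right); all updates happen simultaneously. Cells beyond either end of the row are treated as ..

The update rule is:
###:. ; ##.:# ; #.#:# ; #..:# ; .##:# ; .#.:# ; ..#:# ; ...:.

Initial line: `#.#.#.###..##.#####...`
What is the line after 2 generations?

#######.#######...##..
#.....###.....##.####.

#.....###.....##.####.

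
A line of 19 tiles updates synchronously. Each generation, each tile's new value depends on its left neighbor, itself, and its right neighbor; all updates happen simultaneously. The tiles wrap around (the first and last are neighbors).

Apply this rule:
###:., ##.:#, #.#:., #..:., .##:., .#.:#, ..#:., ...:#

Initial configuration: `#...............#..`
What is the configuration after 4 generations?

#.#############.#..
#.............#.#..
#.###########.#.#..
#...........#.#.#..

#...........#.#.#..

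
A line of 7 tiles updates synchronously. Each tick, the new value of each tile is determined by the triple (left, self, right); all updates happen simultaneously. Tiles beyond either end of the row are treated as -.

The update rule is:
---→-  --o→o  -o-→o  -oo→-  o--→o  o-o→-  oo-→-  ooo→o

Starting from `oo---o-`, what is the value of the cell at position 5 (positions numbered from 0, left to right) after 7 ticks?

--o-ooo
-oo--o-
o--oooo
ooo-oo-
-o----o
ooo--oo
-o-oo--
position 5 holds -

-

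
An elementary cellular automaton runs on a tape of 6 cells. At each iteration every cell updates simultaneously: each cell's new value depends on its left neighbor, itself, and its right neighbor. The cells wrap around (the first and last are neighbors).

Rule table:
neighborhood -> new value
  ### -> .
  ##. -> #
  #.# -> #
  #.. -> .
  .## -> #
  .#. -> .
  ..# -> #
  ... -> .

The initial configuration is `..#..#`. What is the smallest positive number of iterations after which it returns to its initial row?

3

iteration 1: .#..#.
iteration 2: #..#..
iteration 3: ..#..#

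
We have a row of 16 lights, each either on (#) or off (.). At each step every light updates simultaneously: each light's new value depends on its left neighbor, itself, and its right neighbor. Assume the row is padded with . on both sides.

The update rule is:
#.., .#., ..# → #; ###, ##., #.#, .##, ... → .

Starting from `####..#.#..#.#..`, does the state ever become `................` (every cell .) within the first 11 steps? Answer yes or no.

....###.####.##.
...#...........#
..###.........##
.#...#.......#..
###.###.....###.
.......#...#...#
......###.###.##
.....#..........
....###.........
...#...#........
..###.###.......
step 11 is ..###.###......., still not uniform .

no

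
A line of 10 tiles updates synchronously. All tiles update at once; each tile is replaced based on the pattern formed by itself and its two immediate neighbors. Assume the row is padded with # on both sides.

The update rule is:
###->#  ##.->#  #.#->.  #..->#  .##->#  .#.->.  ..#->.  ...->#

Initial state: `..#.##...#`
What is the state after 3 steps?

###.####.#

step 1: #...####.#
step 2: ###.####.#
step 3: ###.####.#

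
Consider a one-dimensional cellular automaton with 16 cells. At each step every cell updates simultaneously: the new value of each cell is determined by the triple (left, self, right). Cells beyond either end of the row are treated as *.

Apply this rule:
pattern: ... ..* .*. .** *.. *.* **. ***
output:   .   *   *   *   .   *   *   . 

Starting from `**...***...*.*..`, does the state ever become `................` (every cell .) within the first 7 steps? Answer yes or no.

no

.*..**.*..****.*
**.*****.**..***
.***...****.**..
**.*..**..****.*
.***.***.**..***
**.***.****.**..
.***.***..****.*
step 7 is .***.***..****.*, still not uniform .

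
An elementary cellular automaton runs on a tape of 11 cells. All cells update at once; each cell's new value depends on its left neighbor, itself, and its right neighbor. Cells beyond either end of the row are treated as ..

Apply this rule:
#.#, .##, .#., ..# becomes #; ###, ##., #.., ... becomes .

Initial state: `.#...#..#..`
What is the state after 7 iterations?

iteration 1: ##..##.##..
iteration 2: #..##.##...
iteration 3: #.##.##....
iteration 4: ###.##.....
iteration 5: #..##......
iteration 6: #.##.......
iteration 7: ###........

###........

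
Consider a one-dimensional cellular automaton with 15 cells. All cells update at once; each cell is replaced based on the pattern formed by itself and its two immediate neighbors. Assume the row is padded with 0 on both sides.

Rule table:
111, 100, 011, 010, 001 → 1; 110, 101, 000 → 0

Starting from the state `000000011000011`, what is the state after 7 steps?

000000110100110
000001100111101
000011011111001
000110011110111
001101111100110
011001111011101
110111110011001

110111110011001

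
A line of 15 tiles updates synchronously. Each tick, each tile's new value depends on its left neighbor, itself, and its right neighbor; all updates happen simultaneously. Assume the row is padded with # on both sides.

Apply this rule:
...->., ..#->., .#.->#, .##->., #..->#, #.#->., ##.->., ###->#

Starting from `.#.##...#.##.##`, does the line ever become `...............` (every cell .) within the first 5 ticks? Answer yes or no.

.#...#..#.....#
.##..##.##.....
...#......#....
#..##.....##...
.#...#......#..
tick 5 is .#...#......#.., still not uniform .

no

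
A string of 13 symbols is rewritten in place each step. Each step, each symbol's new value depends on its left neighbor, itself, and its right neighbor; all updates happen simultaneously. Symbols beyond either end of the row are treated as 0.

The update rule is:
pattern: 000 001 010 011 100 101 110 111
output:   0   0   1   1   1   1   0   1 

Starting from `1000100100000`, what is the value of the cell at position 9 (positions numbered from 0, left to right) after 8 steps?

1100110110000
1010101101000
1111111011100
1111110111010
1111101110111
1111011101110
1110111011101
1101110111011
position 9 holds 1

1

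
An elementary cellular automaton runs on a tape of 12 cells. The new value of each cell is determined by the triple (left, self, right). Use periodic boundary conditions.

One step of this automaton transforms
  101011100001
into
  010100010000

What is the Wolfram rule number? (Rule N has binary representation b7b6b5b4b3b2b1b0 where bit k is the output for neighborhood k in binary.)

position 5: 111 → 0  (bit 7 = 0)
position 0: 110 → 0  (bit 6 = 0)
position 1: 101 → 1  (bit 5 = 1)
position 7: 100 → 1  (bit 4 = 1)
position 4: 011 → 0  (bit 3 = 0)
position 2: 010 → 0  (bit 2 = 0)
position 10: 001 → 0  (bit 1 = 0)
position 8: 000 → 0  (bit 0 = 0)
bits b7..b0 = 00110000 = 48

48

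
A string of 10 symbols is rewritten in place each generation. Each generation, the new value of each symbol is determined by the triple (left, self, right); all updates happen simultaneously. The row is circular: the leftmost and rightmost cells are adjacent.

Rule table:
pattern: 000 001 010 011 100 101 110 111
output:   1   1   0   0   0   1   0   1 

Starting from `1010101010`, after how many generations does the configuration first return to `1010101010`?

generation 1: 0101010101
generation 2: 1010101010

2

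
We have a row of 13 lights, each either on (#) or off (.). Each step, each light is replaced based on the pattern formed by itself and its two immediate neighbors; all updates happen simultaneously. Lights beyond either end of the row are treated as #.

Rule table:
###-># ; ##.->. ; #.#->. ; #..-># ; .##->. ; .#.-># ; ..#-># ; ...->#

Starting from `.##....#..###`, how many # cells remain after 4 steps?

...#######.##
###.#####...#
##...###.###.
#.###.#...#..
count of #: 6

6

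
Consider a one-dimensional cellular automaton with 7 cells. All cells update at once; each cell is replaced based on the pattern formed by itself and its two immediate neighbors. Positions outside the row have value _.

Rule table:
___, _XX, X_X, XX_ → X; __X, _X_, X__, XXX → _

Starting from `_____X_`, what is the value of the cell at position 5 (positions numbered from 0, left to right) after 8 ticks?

X

XXXX___
X__X_XX
____XXX
XXX_X_X
X_XX_X_
_XXXX__
_X__X_X
_____X_
position 5 holds X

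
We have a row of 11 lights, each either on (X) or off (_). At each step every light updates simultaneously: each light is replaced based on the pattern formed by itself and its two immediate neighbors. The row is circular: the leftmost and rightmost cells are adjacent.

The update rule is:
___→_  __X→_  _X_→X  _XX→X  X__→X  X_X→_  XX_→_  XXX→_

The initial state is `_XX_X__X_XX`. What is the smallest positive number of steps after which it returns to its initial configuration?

2

_X__XX_X_X_
_XX_X__X_XX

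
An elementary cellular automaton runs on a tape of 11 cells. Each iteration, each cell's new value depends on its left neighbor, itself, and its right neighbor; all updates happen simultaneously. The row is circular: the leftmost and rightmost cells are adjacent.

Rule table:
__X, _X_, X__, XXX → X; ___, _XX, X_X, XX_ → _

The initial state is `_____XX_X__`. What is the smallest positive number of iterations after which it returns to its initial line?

____X___XX_
___XXX_X__X
X_X_X__XXXX
__X_XXX_XXX
XXX__X___X_
_X_XXXX_XX_
XX__XX____X
X_XX__X__X_
X___XXXXXX_
XX_X_XXXX__
___X__XX_XX
X_XXXX_____
X__XX_X___X
_XX___XX_X_
X__X_X___XX
_XXX_XX_X_X
__X_____X_X
XXXX___XX_X
XXX_X_X____
_X__X_XX__X
_XXXX___XXX
__XX_X_X_X_
_X___X_X_XX
_XX_XX_X___
X______XX__
XX____X__XX
X_X__XXXX_X
__XXX_XX___
_X_X____X__
XX_XX__XXX_
_____XX_X__

31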